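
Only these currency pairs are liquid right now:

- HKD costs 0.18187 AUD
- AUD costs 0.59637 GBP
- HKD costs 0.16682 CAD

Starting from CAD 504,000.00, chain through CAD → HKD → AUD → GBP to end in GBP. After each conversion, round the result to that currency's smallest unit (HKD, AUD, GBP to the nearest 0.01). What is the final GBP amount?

GBP 327,687.05

CAD 504,000.00 ÷ 0.16682 = HKD 3,021,220.48
HKD 3,021,220.48 × 0.18187 = AUD 549,469.37
AUD 549,469.37 × 0.59637 = GBP 327,687.05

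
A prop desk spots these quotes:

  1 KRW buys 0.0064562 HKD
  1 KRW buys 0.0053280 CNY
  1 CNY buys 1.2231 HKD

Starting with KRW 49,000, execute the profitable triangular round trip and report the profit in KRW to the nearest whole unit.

Profitable loop is KRW → CNY → HKD → KRW:
KRW 49,000 × 0.0053280 = CNY 261.07
CNY 261.07 × 1.2231 = HKD 319.32
HKD 319.32 ÷ 0.0064562 = KRW 49,459
Profit = KRW 49,459 − KRW 49,000

Profit: KRW 459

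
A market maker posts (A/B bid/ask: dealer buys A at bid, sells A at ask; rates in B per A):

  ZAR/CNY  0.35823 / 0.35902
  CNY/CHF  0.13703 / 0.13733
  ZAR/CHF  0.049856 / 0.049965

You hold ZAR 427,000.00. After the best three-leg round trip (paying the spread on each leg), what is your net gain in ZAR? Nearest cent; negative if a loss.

Net profit: ZAR 4,778.73

Best loop ZAR → CHF → CNY → ZAR:
ZAR 427,000.00 × 0.049856 (sell ZAR at bid) = CHF 21,288.51
CHF 21,288.51 ÷ 0.13733 (buy CNY at ask) = CNY 155,017.20
CNY 155,017.20 ÷ 0.35902 (buy ZAR at ask) = ZAR 431,778.73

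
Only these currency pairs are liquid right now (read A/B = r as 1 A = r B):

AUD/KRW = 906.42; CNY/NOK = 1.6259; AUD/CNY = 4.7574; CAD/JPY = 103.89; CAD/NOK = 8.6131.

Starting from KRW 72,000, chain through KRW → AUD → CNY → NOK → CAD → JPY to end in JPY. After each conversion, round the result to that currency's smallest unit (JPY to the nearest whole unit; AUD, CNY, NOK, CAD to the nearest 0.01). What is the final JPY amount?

JPY 7,410

KRW 72,000 ÷ 906.42 = AUD 79.43
AUD 79.43 × 4.7574 = CNY 377.88
CNY 377.88 × 1.6259 = NOK 614.40
NOK 614.40 ÷ 8.6131 = CAD 71.33
CAD 71.33 × 103.89 = JPY 7,410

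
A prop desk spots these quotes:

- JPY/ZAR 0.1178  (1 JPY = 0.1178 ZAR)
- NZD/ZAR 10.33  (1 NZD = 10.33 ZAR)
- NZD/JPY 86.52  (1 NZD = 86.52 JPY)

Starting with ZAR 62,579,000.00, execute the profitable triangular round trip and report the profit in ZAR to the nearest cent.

Profitable loop is ZAR → JPY → NZD → ZAR:
ZAR 62,579,000.00 ÷ 0.1178 = JPY 531,230,900
JPY 531,230,900 ÷ 86.52 = NZD 6,139,978.04
NZD 6,139,978.04 × 10.33 = ZAR 63,425,973.13
Profit = ZAR 63,425,973.13 − ZAR 62,579,000.00

Profit: ZAR 846,973.13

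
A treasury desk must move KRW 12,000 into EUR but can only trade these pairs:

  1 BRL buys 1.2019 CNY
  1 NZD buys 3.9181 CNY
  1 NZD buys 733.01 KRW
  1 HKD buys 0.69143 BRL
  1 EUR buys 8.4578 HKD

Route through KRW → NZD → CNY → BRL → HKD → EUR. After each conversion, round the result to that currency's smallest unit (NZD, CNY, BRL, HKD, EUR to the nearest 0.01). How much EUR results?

KRW 12,000 ÷ 733.01 = NZD 16.37
NZD 16.37 × 3.9181 = CNY 64.14
CNY 64.14 ÷ 1.2019 = BRL 53.37
BRL 53.37 ÷ 0.69143 = HKD 77.19
HKD 77.19 ÷ 8.4578 = EUR 9.13

EUR 9.13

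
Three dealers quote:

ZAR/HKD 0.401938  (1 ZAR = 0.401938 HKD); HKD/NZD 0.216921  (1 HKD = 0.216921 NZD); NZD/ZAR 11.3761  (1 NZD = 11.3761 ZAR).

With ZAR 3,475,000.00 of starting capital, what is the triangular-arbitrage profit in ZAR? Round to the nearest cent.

Profitable loop is ZAR → NZD → HKD → ZAR:
ZAR 3,475,000.00 ÷ 11.3761 = NZD 305,464.97
NZD 305,464.97 ÷ 0.216921 = HKD 1,408,185.31
HKD 1,408,185.31 ÷ 0.401938 = ZAR 3,503,488.88
Profit = ZAR 3,503,488.88 − ZAR 3,475,000.00

Profit: ZAR 28,488.88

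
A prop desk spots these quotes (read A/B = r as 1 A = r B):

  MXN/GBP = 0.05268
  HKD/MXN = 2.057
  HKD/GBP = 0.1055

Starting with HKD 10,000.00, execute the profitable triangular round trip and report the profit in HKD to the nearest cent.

Profitable loop is HKD → MXN → GBP → HKD:
HKD 10,000.00 × 2.057 = MXN 20,570.00
MXN 20,570.00 × 0.05268 = GBP 1,083.63
GBP 1,083.63 ÷ 0.1055 = HKD 10,271.35
Profit = HKD 10,271.35 − HKD 10,000.00

Profit: HKD 271.35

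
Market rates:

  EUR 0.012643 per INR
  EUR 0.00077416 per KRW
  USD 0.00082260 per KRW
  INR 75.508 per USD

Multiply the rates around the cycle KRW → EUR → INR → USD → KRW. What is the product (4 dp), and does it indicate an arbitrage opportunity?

0.9858 (arbitrage exists)

Around KRW → EUR → INR → USD → KRW: 1 × 0.00077416 ÷ 0.012643 ÷ 75.508 ÷ 0.00082260 = 0.985823
Product < 1; profitable direction is KRW → USD → INR → EUR → KRW.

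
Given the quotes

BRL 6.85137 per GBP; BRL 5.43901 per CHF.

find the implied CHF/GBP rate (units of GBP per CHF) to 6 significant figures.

CHF/GBP = 0.793857

1 CHF × 5.43901 = 5.43901 BRL
5.43901 BRL ÷ 6.85137 = 0.793857 GBP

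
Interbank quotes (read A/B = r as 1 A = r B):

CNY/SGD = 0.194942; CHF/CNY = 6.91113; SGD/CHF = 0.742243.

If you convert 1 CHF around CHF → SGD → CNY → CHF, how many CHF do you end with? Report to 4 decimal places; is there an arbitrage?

1.0000 (no arbitrage)

Around CHF → SGD → CNY → CHF: 1 ÷ 0.742243 ÷ 0.194942 ÷ 6.91113 = 0.999999
Product ≈ 1 (deviation 0.000%, within rounding noise).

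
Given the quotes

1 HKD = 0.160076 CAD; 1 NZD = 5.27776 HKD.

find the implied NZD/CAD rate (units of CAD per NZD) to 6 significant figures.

NZD/CAD = 0.844843

1 NZD × 5.27776 = 5.27776 HKD
5.27776 HKD × 0.160076 = 0.844843 CAD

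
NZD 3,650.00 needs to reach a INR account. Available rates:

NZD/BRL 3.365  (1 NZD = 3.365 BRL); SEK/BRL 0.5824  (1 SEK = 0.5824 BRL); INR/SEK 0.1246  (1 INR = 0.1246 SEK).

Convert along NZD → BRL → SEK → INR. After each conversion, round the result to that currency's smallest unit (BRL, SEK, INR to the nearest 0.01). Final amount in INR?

NZD 3,650.00 × 3.365 = BRL 12,282.25
BRL 12,282.25 ÷ 0.5824 = SEK 21,089.03
SEK 21,089.03 ÷ 0.1246 = INR 169,253.85

INR 169,253.85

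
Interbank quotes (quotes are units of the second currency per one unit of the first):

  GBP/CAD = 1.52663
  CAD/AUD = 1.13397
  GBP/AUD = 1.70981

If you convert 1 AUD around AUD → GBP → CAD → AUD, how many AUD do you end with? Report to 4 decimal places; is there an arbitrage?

1.0125 (arbitrage exists)

Around AUD → GBP → CAD → AUD: 1 ÷ 1.70981 × 1.52663 × 1.13397 = 1.012482
Product > 1; profitable direction is AUD → GBP → CAD → AUD.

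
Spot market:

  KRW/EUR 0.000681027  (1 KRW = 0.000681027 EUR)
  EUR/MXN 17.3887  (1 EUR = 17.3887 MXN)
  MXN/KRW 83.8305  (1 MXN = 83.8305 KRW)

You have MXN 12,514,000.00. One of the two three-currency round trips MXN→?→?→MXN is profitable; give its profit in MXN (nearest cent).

Profitable loop is MXN → EUR → KRW → MXN:
MXN 12,514,000.00 ÷ 17.3887 = EUR 719,662.77
EUR 719,662.77 ÷ 0.000681027 = KRW 1,056,731,627
KRW 1,056,731,627 ÷ 83.8305 = MXN 12,605,574.66
Profit = MXN 12,605,574.66 − MXN 12,514,000.00

Profit: MXN 91,574.66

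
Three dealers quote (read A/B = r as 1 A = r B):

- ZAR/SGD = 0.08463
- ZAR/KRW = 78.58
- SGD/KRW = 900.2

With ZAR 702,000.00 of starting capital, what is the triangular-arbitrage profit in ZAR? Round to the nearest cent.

Profitable loop is ZAR → KRW → SGD → ZAR:
ZAR 702,000.00 × 78.58 = KRW 55,163,160
KRW 55,163,160 ÷ 900.2 = SGD 61,278.78
SGD 61,278.78 ÷ 0.08463 = ZAR 724,078.72
Profit = ZAR 724,078.72 − ZAR 702,000.00

Profit: ZAR 22,078.72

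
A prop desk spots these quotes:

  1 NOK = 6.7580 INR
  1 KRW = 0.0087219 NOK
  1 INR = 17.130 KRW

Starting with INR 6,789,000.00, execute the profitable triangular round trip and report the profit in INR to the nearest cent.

Profit: INR 65,763.29

Profitable loop is INR → KRW → NOK → INR:
INR 6,789,000.00 × 17.130 = KRW 116,295,570
KRW 116,295,570 × 0.0087219 = NOK 1,014,318.33
NOK 1,014,318.33 × 6.7580 = INR 6,854,763.29
Profit = INR 6,854,763.29 − INR 6,789,000.00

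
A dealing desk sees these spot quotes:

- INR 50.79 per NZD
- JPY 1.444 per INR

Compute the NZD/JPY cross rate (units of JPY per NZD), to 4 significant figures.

NZD/JPY = 73.34

1 NZD × 50.79 = 50.79 INR
50.79 INR × 1.444 = 73.3408 JPY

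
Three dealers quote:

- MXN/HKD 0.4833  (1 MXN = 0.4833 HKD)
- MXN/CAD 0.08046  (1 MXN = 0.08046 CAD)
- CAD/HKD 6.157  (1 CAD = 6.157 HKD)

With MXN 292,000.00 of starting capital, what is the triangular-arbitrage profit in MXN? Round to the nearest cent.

Profitable loop is MXN → CAD → HKD → MXN:
MXN 292,000.00 × 0.08046 = CAD 23,494.32
CAD 23,494.32 × 6.157 = HKD 144,654.53
HKD 144,654.53 ÷ 0.4833 = MXN 299,305.87
Profit = MXN 299,305.87 − MXN 292,000.00

Profit: MXN 7,305.87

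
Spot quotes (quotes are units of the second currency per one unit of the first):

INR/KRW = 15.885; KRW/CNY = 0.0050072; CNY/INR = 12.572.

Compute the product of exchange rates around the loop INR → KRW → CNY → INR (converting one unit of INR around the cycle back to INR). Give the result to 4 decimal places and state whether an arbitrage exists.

1.0000 (no arbitrage)

Around INR → KRW → CNY → INR: 1 × 15.885 × 0.0050072 × 12.572 = 0.999969
Product ≈ 1 (deviation 0.003%, within rounding noise).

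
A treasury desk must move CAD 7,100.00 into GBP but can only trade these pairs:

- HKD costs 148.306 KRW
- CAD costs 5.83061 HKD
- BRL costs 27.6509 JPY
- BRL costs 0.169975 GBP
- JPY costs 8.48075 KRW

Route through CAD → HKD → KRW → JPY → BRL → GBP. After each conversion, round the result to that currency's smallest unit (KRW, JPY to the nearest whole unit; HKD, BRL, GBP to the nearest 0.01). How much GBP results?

CAD 7,100.00 × 5.83061 = HKD 41,397.33
HKD 41,397.33 × 148.306 = KRW 6,139,472
KRW 6,139,472 ÷ 8.48075 = JPY 723,930
JPY 723,930 ÷ 27.6509 = BRL 26,181.06
BRL 26,181.06 × 0.169975 = GBP 4,450.13

GBP 4,450.13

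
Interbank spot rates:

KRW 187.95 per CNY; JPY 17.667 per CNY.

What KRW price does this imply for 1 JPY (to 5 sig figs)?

1 JPY ÷ 17.667 = 0.0566027 CNY
0.0566027 CNY × 187.95 = 10.6385 KRW

JPY/KRW = 10.638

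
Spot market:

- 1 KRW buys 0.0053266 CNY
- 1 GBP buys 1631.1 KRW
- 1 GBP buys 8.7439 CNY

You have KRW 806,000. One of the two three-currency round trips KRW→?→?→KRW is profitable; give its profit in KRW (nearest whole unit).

Profitable loop is KRW → GBP → CNY → KRW:
KRW 806,000 ÷ 1631.1 = GBP 494.15
GBP 494.15 × 8.7439 = CNY 4,320.75
CNY 4,320.75 ÷ 0.0053266 = KRW 811,166
Profit = KRW 811,166 − KRW 806,000

Profit: KRW 5,166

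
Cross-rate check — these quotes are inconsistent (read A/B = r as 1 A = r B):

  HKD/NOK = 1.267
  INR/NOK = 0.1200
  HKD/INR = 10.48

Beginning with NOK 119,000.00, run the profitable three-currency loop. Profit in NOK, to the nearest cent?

Profit: NOK 889.47

Profitable loop is NOK → INR → HKD → NOK:
NOK 119,000.00 ÷ 0.1200 = INR 991,666.67
INR 991,666.67 ÷ 10.48 = HKD 94,624.68
HKD 94,624.68 × 1.267 = NOK 119,889.47
Profit = NOK 119,889.47 − NOK 119,000.00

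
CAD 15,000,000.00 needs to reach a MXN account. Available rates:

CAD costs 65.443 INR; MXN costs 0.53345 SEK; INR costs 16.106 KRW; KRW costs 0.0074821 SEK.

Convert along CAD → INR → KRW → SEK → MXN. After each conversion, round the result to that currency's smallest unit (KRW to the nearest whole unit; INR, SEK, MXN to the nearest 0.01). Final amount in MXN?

CAD 15,000,000.00 × 65.443 = INR 981,645,000.00
INR 981,645,000.00 × 16.106 = KRW 15,810,374,370
KRW 15,810,374,370 × 0.0074821 = SEK 118,294,802.07
SEK 118,294,802.07 ÷ 0.53345 = MXN 221,754,245.14

MXN 221,754,245.14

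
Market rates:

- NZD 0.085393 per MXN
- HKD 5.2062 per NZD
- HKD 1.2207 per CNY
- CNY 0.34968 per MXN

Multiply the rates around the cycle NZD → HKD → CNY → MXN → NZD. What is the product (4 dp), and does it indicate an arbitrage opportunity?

1.0415 (arbitrage exists)

Around NZD → HKD → CNY → MXN → NZD: 1 × 5.2062 ÷ 1.2207 ÷ 0.34968 × 0.085393 = 1.041510
Product > 1; profitable direction is NZD → HKD → CNY → MXN → NZD.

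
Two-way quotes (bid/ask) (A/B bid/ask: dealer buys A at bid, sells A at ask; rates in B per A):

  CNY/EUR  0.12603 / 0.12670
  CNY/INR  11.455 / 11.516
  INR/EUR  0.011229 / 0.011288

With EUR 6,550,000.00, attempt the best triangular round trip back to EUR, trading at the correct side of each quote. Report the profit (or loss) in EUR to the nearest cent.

Best loop EUR → CNY → INR → EUR:
EUR 6,550,000.00 ÷ 0.12670 (buy CNY at ask) = CNY 51,696,921.86
CNY 51,696,921.86 × 11.455 (sell CNY at bid) = INR 592,188,239.94
INR 592,188,239.94 × 0.011229 (sell INR at bid) = EUR 6,649,681.75

Net profit: EUR 99,681.75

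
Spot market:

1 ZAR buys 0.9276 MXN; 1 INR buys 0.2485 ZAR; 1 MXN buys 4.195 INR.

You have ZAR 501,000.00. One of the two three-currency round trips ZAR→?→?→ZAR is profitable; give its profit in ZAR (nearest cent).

Profit: ZAR 17,106.01

Profitable loop is ZAR → INR → MXN → ZAR:
ZAR 501,000.00 ÷ 0.2485 = INR 2,016,096.58
INR 2,016,096.58 ÷ 4.195 = MXN 480,595.13
MXN 480,595.13 ÷ 0.9276 = ZAR 518,106.01
Profit = ZAR 518,106.01 − ZAR 501,000.00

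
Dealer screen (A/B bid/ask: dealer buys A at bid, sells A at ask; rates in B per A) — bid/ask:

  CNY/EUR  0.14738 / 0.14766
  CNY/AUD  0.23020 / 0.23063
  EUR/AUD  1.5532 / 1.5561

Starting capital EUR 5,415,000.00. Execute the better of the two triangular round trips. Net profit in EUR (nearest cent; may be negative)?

Net profit: EUR 10,045.86

Best loop EUR → CNY → AUD → EUR:
EUR 5,415,000.00 ÷ 0.14766 (buy CNY at ask) = CNY 36,672,084.52
CNY 36,672,084.52 × 0.23020 (sell CNY at bid) = AUD 8,441,913.86
AUD 8,441,913.86 ÷ 1.5561 (buy EUR at ask) = EUR 5,425,045.86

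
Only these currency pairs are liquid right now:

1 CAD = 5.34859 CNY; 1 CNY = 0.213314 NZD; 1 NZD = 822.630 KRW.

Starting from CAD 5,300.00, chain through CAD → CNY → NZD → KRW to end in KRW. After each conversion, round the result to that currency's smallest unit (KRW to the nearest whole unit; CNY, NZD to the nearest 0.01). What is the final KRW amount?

CAD 5,300.00 × 5.34859 = CNY 28,347.53
CNY 28,347.53 × 0.213314 = NZD 6,046.93
NZD 6,046.93 × 822.630 = KRW 4,974,386

KRW 4,974,386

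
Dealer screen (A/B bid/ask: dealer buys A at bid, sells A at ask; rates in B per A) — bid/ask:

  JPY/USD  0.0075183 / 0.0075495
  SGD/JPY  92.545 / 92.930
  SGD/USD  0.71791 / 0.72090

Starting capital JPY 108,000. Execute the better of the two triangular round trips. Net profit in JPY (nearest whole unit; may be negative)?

Net profit: JPY 2,515

Best loop JPY → SGD → USD → JPY:
JPY 108,000 ÷ 92.930 (buy SGD at ask) = SGD 1,162.17
SGD 1,162.17 × 0.71791 (sell SGD at bid) = USD 834.33
USD 834.33 ÷ 0.0075495 (buy JPY at ask) = JPY 110,515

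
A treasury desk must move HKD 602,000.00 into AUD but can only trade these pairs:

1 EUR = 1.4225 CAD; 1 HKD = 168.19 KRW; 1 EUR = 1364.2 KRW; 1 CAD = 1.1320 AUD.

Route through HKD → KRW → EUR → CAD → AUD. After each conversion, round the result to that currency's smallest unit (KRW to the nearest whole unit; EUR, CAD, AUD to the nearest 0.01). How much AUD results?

AUD 119,513.59

HKD 602,000.00 × 168.19 = KRW 101,250,380
KRW 101,250,380 ÷ 1364.2 = EUR 74,219.60
EUR 74,219.60 × 1.4225 = CAD 105,577.38
CAD 105,577.38 × 1.1320 = AUD 119,513.59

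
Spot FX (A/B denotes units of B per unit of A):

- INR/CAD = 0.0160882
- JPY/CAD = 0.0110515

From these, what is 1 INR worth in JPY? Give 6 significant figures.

INR/JPY = 1.45575

1 INR × 0.0160882 = 0.0160882 CAD
0.0160882 CAD ÷ 0.0110515 = 1.45575 JPY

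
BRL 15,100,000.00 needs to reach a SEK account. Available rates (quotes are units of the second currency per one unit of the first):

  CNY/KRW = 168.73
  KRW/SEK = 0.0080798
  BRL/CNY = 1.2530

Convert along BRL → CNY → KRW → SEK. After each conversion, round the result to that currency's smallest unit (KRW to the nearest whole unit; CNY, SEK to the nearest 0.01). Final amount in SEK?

BRL 15,100,000.00 × 1.2530 = CNY 18,920,300.00
CNY 18,920,300.00 × 168.73 = KRW 3,192,422,219
KRW 3,192,422,219 × 0.0080798 = SEK 25,794,133.05

SEK 25,794,133.05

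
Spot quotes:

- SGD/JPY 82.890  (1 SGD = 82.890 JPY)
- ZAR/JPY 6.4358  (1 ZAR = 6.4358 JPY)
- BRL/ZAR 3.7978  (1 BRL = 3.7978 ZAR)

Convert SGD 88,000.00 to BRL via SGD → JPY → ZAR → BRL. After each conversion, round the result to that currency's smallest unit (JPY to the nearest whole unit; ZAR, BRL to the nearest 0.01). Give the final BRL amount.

SGD 88,000.00 × 82.890 = JPY 7,294,320
JPY 7,294,320 ÷ 6.4358 = ZAR 1,133,397.56
ZAR 1,133,397.56 ÷ 3.7978 = BRL 298,435.29

BRL 298,435.29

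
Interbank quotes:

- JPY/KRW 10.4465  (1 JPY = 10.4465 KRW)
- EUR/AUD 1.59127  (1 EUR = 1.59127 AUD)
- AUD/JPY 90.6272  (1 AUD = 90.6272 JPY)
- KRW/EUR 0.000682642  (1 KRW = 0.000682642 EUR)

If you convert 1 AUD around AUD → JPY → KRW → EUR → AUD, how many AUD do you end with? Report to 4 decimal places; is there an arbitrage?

Around AUD → JPY → KRW → EUR → AUD: 1 × 90.6272 × 10.4465 × 0.000682642 × 1.59127 = 1.028410
Product > 1; profitable direction is AUD → JPY → KRW → EUR → AUD.

1.0284 (arbitrage exists)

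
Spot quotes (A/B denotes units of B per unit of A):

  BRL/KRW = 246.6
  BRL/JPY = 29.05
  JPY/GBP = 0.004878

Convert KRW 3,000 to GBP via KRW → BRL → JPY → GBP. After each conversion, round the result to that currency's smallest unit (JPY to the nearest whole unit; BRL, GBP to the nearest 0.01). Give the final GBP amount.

GBP 1.73

KRW 3,000 ÷ 246.6 = BRL 12.17
BRL 12.17 × 29.05 = JPY 354
JPY 354 × 0.004878 = GBP 1.73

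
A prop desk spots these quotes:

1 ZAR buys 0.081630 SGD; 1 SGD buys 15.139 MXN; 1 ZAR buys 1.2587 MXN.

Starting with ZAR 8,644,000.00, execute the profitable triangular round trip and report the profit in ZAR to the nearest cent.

Profit: ZAR 160,202.13

Profitable loop is ZAR → MXN → SGD → ZAR:
ZAR 8,644,000.00 × 1.2587 = MXN 10,880,202.80
MXN 10,880,202.80 ÷ 15.139 = SGD 718,687.02
SGD 718,687.02 ÷ 0.081630 = ZAR 8,804,202.13
Profit = ZAR 8,804,202.13 − ZAR 8,644,000.00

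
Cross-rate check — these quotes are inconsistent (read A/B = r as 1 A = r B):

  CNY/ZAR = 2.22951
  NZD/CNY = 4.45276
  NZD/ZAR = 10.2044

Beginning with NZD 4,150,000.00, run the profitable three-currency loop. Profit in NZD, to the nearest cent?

Profit: NZD 115,764.33

Profitable loop is NZD → ZAR → CNY → NZD:
NZD 4,150,000.00 × 10.2044 = ZAR 42,348,260.00
ZAR 42,348,260.00 ÷ 2.22951 = CNY 18,994,424.78
CNY 18,994,424.78 ÷ 4.45276 = NZD 4,265,764.33
Profit = NZD 4,265,764.33 − NZD 4,150,000.00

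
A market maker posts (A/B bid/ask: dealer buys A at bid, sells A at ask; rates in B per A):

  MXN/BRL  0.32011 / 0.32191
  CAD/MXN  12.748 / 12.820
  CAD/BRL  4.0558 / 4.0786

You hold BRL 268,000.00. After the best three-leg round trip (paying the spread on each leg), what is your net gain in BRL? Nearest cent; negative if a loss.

Net profit: BRL 142.08

Best loop BRL → CAD → MXN → BRL:
BRL 268,000.00 ÷ 4.0786 (buy CAD at ask) = CAD 65,708.82
CAD 65,708.82 × 12.748 (sell CAD at bid) = MXN 837,656.06
MXN 837,656.06 × 0.32011 (sell MXN at bid) = BRL 268,142.08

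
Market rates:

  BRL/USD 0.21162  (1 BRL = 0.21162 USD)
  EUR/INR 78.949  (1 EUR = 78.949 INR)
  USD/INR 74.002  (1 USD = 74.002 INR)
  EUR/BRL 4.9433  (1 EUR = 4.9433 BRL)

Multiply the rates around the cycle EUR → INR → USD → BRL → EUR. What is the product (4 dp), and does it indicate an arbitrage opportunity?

Around EUR → INR → USD → BRL → EUR: 1 × 78.949 ÷ 74.002 ÷ 0.21162 ÷ 4.9433 = 1.019834
Product > 1; profitable direction is EUR → INR → USD → BRL → EUR.

1.0198 (arbitrage exists)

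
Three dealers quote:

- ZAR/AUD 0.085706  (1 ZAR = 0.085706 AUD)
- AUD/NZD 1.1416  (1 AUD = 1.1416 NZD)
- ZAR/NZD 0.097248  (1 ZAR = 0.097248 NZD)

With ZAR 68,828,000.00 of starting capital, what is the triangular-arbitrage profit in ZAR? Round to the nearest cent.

Profit: ZAR 420,386.43

Profitable loop is ZAR → AUD → NZD → ZAR:
ZAR 68,828,000.00 × 0.085706 = AUD 5,898,972.57
AUD 5,898,972.57 × 1.1416 = NZD 6,734,267.08
NZD 6,734,267.08 ÷ 0.097248 = ZAR 69,248,386.43
Profit = ZAR 69,248,386.43 − ZAR 68,828,000.00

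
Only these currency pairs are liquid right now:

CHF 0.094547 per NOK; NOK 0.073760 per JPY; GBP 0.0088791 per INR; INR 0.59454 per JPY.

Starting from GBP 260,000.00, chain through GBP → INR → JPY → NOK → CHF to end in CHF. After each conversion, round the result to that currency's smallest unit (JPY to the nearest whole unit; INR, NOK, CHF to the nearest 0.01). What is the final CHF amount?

CHF 343,472.51

GBP 260,000.00 ÷ 0.0088791 = INR 29,282,247.07
INR 29,282,247.07 ÷ 0.59454 = JPY 49,251,938
JPY 49,251,938 × 0.073760 = NOK 3,632,822.95
NOK 3,632,822.95 × 0.094547 = CHF 343,472.51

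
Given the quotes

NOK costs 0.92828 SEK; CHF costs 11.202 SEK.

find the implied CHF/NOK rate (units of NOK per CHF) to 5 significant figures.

1 CHF × 11.202 = 11.202 SEK
11.202 SEK ÷ 0.92828 = 12.0675 NOK

CHF/NOK = 12.067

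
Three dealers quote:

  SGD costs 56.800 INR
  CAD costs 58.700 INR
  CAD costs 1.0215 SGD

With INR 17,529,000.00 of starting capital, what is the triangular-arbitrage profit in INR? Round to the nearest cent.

Profitable loop is INR → SGD → CAD → INR:
INR 17,529,000.00 ÷ 56.800 = SGD 308,609.15
SGD 308,609.15 ÷ 1.0215 = CAD 302,113.71
CAD 302,113.71 × 58.700 = INR 17,734,074.79
Profit = INR 17,734,074.79 − INR 17,529,000.00

Profit: INR 205,074.79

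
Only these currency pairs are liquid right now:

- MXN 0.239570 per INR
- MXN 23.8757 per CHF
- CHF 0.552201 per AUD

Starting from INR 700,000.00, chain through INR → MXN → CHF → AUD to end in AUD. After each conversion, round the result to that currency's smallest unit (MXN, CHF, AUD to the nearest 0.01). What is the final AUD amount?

INR 700,000.00 × 0.239570 = MXN 167,699.00
MXN 167,699.00 ÷ 23.8757 = CHF 7,023.84
CHF 7,023.84 ÷ 0.552201 = AUD 12,719.72

AUD 12,719.72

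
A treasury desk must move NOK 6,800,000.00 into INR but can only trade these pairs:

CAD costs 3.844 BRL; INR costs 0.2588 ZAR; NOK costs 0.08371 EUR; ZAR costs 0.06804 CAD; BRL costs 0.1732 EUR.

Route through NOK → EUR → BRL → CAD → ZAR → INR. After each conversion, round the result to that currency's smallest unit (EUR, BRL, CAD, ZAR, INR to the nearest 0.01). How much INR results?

NOK 6,800,000.00 × 0.08371 = EUR 569,228.00
EUR 569,228.00 ÷ 0.1732 = BRL 3,286,535.80
BRL 3,286,535.80 ÷ 3.844 = CAD 854,978.10
CAD 854,978.10 ÷ 0.06804 = ZAR 12,565,815.70
ZAR 12,565,815.70 ÷ 0.2588 = INR 48,554,156.49

INR 48,554,156.49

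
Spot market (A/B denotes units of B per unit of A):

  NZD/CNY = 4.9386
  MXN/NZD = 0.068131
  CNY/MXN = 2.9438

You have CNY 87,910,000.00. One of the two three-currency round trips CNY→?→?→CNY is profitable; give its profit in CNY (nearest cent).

Profitable loop is CNY → NZD → MXN → CNY:
CNY 87,910,000.00 ÷ 4.9386 = NZD 17,800,591.26
NZD 17,800,591.26 ÷ 0.068131 = MXN 261,270,071.78
MXN 261,270,071.78 ÷ 2.9438 = CNY 88,752,657.04
Profit = CNY 88,752,657.04 − CNY 87,910,000.00

Profit: CNY 842,657.04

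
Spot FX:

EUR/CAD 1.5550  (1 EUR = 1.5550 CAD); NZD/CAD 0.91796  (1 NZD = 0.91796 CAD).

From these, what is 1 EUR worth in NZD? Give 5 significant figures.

1 EUR × 1.5550 = 1.555 CAD
1.555 CAD ÷ 0.91796 = 1.69397 NZD

EUR/NZD = 1.6940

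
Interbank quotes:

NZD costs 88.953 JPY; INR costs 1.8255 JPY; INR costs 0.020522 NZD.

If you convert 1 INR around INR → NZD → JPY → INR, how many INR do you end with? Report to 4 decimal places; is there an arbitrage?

1.0000 (no arbitrage)

Around INR → NZD → JPY → INR: 1 × 0.020522 × 88.953 ÷ 1.8255 = 0.999996
Product ≈ 1 (deviation 0.000%, within rounding noise).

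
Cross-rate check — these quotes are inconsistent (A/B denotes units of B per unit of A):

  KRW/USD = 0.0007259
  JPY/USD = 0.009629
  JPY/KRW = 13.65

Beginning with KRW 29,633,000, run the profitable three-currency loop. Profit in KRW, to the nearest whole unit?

Profitable loop is KRW → USD → JPY → KRW:
KRW 29,633,000 × 0.0007259 = USD 21,510.59
USD 21,510.59 ÷ 0.009629 = JPY 2,233,939
JPY 2,233,939 × 13.65 = KRW 30,493,262
Profit = KRW 30,493,262 − KRW 29,633,000

Profit: KRW 860,262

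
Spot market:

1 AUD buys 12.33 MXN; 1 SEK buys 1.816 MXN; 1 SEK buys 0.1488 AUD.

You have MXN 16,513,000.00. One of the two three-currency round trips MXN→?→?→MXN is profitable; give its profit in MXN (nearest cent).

Profitable loop is MXN → SEK → AUD → MXN:
MXN 16,513,000.00 ÷ 1.816 = SEK 9,093,061.67
SEK 9,093,061.67 × 0.1488 = AUD 1,353,047.58
AUD 1,353,047.58 × 12.33 = MXN 16,683,076.63
Profit = MXN 16,683,076.63 − MXN 16,513,000.00

Profit: MXN 170,076.63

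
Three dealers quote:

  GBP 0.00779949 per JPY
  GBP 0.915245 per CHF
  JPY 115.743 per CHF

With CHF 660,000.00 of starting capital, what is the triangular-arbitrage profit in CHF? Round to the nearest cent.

Profitable loop is CHF → GBP → JPY → CHF:
CHF 660,000.00 × 0.915245 = GBP 604,061.70
GBP 604,061.70 ÷ 0.00779949 = JPY 77,448,872
JPY 77,448,872 ÷ 115.743 = CHF 669,145.19
Profit = CHF 669,145.19 − CHF 660,000.00

Profit: CHF 9,145.19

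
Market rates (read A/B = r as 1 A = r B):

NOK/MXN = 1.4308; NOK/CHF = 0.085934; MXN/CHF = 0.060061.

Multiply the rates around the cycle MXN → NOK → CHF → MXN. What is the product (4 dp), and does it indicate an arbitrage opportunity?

Around MXN → NOK → CHF → MXN: 1 ÷ 1.4308 × 0.085934 ÷ 0.060061 = 0.999985
Product ≈ 1 (deviation 0.001%, within rounding noise).

1.0000 (no arbitrage)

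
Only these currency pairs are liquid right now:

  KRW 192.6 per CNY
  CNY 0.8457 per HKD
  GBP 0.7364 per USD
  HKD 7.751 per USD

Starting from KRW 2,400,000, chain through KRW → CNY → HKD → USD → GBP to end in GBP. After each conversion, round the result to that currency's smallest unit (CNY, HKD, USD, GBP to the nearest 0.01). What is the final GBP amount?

KRW 2,400,000 ÷ 192.6 = CNY 12,461.06
CNY 12,461.06 ÷ 0.8457 = HKD 14,734.61
HKD 14,734.61 ÷ 7.751 = USD 1,900.99
USD 1,900.99 × 0.7364 = GBP 1,399.89

GBP 1,399.89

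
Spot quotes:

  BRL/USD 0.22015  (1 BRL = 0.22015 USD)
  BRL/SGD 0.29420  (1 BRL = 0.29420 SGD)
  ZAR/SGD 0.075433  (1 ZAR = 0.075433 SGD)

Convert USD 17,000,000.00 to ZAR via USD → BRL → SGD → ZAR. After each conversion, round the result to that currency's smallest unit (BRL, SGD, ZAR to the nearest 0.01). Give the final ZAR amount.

ZAR 301,169,868.89

USD 17,000,000.00 ÷ 0.22015 = BRL 77,220,077.22
BRL 77,220,077.22 × 0.29420 = SGD 22,718,146.72
SGD 22,718,146.72 ÷ 0.075433 = ZAR 301,169,868.89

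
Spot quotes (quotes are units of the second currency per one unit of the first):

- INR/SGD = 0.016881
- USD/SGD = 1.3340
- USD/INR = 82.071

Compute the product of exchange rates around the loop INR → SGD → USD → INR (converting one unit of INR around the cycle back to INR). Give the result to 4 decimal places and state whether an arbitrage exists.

1.0386 (arbitrage exists)

Around INR → SGD → USD → INR: 1 × 0.016881 ÷ 1.3340 × 82.071 = 1.038561
Product > 1; profitable direction is INR → SGD → USD → INR.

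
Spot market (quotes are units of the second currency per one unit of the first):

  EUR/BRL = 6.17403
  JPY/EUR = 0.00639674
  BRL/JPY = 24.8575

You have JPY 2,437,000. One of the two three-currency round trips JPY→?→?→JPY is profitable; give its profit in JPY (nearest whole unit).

Profit: JPY 45,394

Profitable loop is JPY → BRL → EUR → JPY:
JPY 2,437,000 ÷ 24.8575 = BRL 98,038.82
BRL 98,038.82 ÷ 6.17403 = EUR 15,879.23
EUR 15,879.23 ÷ 0.00639674 = JPY 2,482,394
Profit = JPY 2,482,394 − JPY 2,437,000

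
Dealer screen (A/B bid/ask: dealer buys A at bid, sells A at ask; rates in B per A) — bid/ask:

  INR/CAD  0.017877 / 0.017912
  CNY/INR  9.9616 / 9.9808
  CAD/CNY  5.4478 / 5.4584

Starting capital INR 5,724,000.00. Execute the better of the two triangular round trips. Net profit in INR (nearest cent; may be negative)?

Best loop INR → CNY → CAD → INR:
INR 5,724,000.00 ÷ 9.9808 (buy CNY at ask) = CNY 573,501.12
CNY 573,501.12 ÷ 5.4584 (buy CAD at ask) = CAD 105,067.62
CAD 105,067.62 ÷ 0.017912 (buy INR at ask) = INR 5,865,767.34

Net profit: INR 141,767.34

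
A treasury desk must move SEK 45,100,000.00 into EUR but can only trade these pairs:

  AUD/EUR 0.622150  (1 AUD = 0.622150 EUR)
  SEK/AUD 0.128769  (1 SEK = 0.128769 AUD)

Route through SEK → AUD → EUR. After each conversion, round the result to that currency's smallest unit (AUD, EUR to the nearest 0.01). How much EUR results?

SEK 45,100,000.00 × 0.128769 = AUD 5,807,481.90
AUD 5,807,481.90 × 0.622150 = EUR 3,613,124.86

EUR 3,613,124.86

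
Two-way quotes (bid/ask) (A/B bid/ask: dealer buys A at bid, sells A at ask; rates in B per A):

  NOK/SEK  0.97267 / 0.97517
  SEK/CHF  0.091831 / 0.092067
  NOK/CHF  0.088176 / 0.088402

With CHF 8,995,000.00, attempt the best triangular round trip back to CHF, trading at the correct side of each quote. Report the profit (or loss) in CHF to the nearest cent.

Best loop CHF → NOK → SEK → CHF:
CHF 8,995,000.00 ÷ 0.088402 (buy NOK at ask) = NOK 101,751,091.60
NOK 101,751,091.60 × 0.97267 (sell NOK at bid) = SEK 98,970,234.27
SEK 98,970,234.27 × 0.091831 (sell SEK at bid) = CHF 9,088,535.58

Net profit: CHF 93,535.58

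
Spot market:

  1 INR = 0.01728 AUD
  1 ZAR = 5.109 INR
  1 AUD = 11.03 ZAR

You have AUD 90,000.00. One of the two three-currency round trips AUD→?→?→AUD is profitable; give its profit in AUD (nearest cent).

Profitable loop is AUD → INR → ZAR → AUD:
AUD 90,000.00 ÷ 0.01728 = INR 5,208,333.33
INR 5,208,333.33 ÷ 5.109 = ZAR 1,019,442.81
ZAR 1,019,442.81 ÷ 11.03 = AUD 92,424.55
Profit = AUD 92,424.55 − AUD 90,000.00

Profit: AUD 2,424.55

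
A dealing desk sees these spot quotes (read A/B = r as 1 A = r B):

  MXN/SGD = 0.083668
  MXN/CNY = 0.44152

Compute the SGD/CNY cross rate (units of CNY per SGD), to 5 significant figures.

1 SGD ÷ 0.083668 = 11.952 MXN
11.952 MXN × 0.44152 = 5.27705 CNY

SGD/CNY = 5.2770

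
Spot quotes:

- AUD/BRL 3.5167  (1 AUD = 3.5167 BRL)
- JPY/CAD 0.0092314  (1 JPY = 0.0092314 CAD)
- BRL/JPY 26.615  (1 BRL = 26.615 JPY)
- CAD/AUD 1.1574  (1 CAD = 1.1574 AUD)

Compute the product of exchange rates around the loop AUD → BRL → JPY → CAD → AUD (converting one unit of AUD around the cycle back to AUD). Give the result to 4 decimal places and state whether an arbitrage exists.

Around AUD → BRL → JPY → CAD → AUD: 1 × 3.5167 × 26.615 × 0.0092314 × 1.1574 = 1.000030
Product ≈ 1 (deviation 0.003%, within rounding noise).

1.0000 (no arbitrage)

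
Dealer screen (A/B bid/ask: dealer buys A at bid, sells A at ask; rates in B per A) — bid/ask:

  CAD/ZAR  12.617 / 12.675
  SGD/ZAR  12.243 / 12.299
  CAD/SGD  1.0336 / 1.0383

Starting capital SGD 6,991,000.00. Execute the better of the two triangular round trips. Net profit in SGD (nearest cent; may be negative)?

Best loop SGD → ZAR → CAD → SGD:
SGD 6,991,000.00 × 12.243 (sell SGD at bid) = ZAR 85,590,813.00
ZAR 85,590,813.00 ÷ 12.675 (buy CAD at ask) = CAD 6,752,726.86
CAD 6,752,726.86 × 1.0336 (sell CAD at bid) = SGD 6,979,618.49

Net result: SGD -11,381.51 (no profitable arbitrage after spreads)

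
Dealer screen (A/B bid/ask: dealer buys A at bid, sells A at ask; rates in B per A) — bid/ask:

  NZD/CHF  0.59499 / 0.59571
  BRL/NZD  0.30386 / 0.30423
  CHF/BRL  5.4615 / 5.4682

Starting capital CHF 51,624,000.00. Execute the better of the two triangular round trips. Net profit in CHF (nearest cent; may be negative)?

Net profit: CHF 467,916.24

Best loop CHF → NZD → BRL → CHF:
CHF 51,624,000.00 ÷ 0.59571 (buy NZD at ask) = NZD 86,659,616.26
NZD 86,659,616.26 ÷ 0.30423 (buy BRL at ask) = BRL 284,849,016.39
BRL 284,849,016.39 ÷ 5.4682 (buy CHF at ask) = CHF 52,091,916.24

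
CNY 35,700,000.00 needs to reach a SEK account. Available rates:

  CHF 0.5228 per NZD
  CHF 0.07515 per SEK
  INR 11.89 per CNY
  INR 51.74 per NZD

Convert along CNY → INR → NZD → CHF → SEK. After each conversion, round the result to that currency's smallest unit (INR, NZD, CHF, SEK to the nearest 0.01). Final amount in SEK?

CNY 35,700,000.00 × 11.89 = INR 424,473,000.00
INR 424,473,000.00 ÷ 51.74 = NZD 8,203,962.12
NZD 8,203,962.12 × 0.5228 = CHF 4,289,031.40
CHF 4,289,031.40 ÷ 0.07515 = SEK 57,072,939.45

SEK 57,072,939.45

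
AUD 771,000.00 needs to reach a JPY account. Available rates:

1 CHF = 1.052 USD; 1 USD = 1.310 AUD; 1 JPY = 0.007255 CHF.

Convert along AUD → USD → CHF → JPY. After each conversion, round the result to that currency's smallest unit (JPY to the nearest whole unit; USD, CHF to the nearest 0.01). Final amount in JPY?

AUD 771,000.00 ÷ 1.310 = USD 588,549.62
USD 588,549.62 ÷ 1.052 = CHF 559,457.81
CHF 559,457.81 ÷ 0.007255 = JPY 77,113,413

JPY 77,113,413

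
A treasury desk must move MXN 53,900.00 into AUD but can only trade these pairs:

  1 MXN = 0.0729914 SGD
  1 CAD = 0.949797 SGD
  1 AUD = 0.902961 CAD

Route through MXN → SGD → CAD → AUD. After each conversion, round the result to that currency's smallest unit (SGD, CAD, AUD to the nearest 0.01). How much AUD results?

AUD 4,587.34

MXN 53,900.00 × 0.0729914 = SGD 3,934.24
SGD 3,934.24 ÷ 0.949797 = CAD 4,142.19
CAD 4,142.19 ÷ 0.902961 = AUD 4,587.34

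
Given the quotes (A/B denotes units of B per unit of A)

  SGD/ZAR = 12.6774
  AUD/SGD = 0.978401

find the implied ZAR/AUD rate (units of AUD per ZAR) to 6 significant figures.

ZAR/AUD = 0.0806219

1 ZAR ÷ 12.6774 = 0.0788805 SGD
0.0788805 SGD ÷ 0.978401 = 0.0806219 AUD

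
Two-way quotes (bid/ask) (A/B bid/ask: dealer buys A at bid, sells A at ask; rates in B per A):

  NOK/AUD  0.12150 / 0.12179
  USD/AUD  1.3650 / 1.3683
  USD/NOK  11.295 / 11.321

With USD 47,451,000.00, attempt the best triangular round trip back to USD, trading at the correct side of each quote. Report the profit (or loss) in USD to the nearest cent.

Best loop USD → NOK → AUD → USD:
USD 47,451,000.00 × 11.295 (sell USD at bid) = NOK 535,959,045.00
NOK 535,959,045.00 × 0.12150 (sell NOK at bid) = AUD 65,119,023.97
AUD 65,119,023.97 ÷ 1.3683 (buy USD at ask) = USD 47,591,189.04

Net profit: USD 140,189.04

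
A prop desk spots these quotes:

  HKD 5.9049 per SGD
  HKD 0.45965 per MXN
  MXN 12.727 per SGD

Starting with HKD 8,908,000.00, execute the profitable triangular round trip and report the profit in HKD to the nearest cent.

Profit: HKD 83,651.10

Profitable loop is HKD → MXN → SGD → HKD:
HKD 8,908,000.00 ÷ 0.45965 = MXN 19,379,963.02
MXN 19,379,963.02 ÷ 12.727 = SGD 1,522,744.01
SGD 1,522,744.01 × 5.9049 = HKD 8,991,651.10
Profit = HKD 8,991,651.10 − HKD 8,908,000.00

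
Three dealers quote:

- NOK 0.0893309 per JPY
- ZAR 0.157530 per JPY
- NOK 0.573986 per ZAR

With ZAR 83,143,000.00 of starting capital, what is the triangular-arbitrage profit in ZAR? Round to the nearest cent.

Profit: ZAR 1,013,672.24

Profitable loop is ZAR → NOK → JPY → ZAR:
ZAR 83,143,000.00 × 0.573986 = NOK 47,722,918.00
NOK 47,722,918.00 ÷ 0.0893309 = JPY 534,226,320
JPY 534,226,320 × 0.157530 = ZAR 84,156,672.24
Profit = ZAR 84,156,672.24 − ZAR 83,143,000.00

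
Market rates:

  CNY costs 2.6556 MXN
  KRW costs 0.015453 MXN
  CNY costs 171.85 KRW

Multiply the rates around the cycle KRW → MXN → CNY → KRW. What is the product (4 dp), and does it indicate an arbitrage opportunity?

Around KRW → MXN → CNY → KRW: 1 × 0.015453 ÷ 2.6556 × 171.85 = 0.999999
Product ≈ 1 (deviation 0.000%, within rounding noise).

1.0000 (no arbitrage)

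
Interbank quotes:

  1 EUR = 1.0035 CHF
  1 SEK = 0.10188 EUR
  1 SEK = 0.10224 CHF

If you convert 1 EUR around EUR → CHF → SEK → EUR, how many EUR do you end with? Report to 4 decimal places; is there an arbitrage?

1.0000 (no arbitrage)

Around EUR → CHF → SEK → EUR: 1 × 1.0035 ÷ 0.10224 × 0.10188 = 0.999967
Product ≈ 1 (deviation 0.003%, within rounding noise).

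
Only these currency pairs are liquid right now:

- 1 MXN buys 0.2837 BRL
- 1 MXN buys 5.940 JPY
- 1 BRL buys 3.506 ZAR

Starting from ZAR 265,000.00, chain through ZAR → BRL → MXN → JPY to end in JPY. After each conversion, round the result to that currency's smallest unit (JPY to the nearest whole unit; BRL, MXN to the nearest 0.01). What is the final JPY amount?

JPY 1,582,563

ZAR 265,000.00 ÷ 3.506 = BRL 75,584.71
BRL 75,584.71 ÷ 0.2837 = MXN 266,424.78
MXN 266,424.78 × 5.940 = JPY 1,582,563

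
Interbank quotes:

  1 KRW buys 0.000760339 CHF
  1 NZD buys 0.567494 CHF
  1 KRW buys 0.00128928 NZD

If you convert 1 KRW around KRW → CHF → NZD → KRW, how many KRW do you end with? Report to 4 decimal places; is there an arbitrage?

Around KRW → CHF → NZD → KRW: 1 × 0.000760339 ÷ 0.567494 ÷ 0.00128928 = 1.039199
Product > 1; profitable direction is KRW → CHF → NZD → KRW.

1.0392 (arbitrage exists)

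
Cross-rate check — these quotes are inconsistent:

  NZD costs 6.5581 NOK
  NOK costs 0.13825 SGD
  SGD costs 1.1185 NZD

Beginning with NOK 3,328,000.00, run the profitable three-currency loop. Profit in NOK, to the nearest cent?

Profitable loop is NOK → SGD → NZD → NOK:
NOK 3,328,000.00 × 0.13825 = SGD 460,096.00
SGD 460,096.00 × 1.1185 = NZD 514,617.38
NZD 514,617.38 × 6.5581 = NOK 3,374,912.21
Profit = NOK 3,374,912.21 − NOK 3,328,000.00

Profit: NOK 46,912.21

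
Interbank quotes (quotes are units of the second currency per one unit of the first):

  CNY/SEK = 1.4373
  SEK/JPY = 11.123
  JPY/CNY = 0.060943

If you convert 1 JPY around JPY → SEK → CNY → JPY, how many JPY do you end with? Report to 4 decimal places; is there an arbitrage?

1.0264 (arbitrage exists)

Around JPY → SEK → CNY → JPY: 1 ÷ 11.123 ÷ 1.4373 ÷ 0.060943 = 1.026377
Product > 1; profitable direction is JPY → SEK → CNY → JPY.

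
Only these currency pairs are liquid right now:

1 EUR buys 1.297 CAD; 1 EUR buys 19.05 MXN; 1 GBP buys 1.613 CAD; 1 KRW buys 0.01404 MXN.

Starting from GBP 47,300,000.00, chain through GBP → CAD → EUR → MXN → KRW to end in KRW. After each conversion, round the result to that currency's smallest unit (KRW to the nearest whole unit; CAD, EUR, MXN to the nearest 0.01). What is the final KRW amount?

KRW 79,814,795,315

GBP 47,300,000.00 × 1.613 = CAD 76,294,900.00
CAD 76,294,900.00 ÷ 1.297 = EUR 58,824,132.61
EUR 58,824,132.61 × 19.05 = MXN 1,120,599,726.22
MXN 1,120,599,726.22 ÷ 0.01404 = KRW 79,814,795,315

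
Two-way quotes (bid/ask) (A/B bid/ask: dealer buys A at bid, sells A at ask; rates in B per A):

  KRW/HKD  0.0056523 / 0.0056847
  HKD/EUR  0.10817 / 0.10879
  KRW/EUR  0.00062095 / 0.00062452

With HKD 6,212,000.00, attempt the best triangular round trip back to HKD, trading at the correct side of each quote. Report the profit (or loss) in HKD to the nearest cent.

Best loop HKD → KRW → EUR → HKD:
HKD 6,212,000.00 ÷ 0.0056847 (buy KRW at ask) = KRW 1,092,757,753
KRW 1,092,757,753 × 0.00062095 (sell KRW at bid) = EUR 678,547.93
EUR 678,547.93 ÷ 0.10879 (buy HKD at ask) = HKD 6,237,227.01

Net profit: HKD 25,227.01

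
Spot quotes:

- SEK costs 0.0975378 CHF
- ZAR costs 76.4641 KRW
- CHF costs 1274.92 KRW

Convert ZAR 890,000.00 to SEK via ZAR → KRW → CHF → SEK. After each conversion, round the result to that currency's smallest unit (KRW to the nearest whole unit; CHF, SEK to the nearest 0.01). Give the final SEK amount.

ZAR 890,000.00 × 76.4641 = KRW 68,053,049
KRW 68,053,049 ÷ 1274.92 = CHF 53,378.29
CHF 53,378.29 ÷ 0.0975378 = SEK 547,257.47

SEK 547,257.47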